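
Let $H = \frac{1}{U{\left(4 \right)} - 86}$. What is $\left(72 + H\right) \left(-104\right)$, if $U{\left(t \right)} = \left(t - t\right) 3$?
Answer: $- \frac{321932}{43} \approx -7486.8$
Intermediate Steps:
$U{\left(t \right)} = 0$ ($U{\left(t \right)} = 0 \cdot 3 = 0$)
$H = - \frac{1}{86}$ ($H = \frac{1}{0 - 86} = \frac{1}{-86} = - \frac{1}{86} \approx -0.011628$)
$\left(72 + H\right) \left(-104\right) = \left(72 - \frac{1}{86}\right) \left(-104\right) = \frac{6191}{86} \left(-104\right) = - \frac{321932}{43}$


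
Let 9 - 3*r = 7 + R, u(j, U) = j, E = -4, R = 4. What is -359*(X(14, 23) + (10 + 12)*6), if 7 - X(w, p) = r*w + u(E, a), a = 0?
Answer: -164063/3 ≈ -54688.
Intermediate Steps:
r = -2/3 (r = 3 - (7 + 4)/3 = 3 - 1/3*11 = 3 - 11/3 = -2/3 ≈ -0.66667)
X(w, p) = 11 + 2*w/3 (X(w, p) = 7 - (-2*w/3 - 4) = 7 - (-4 - 2*w/3) = 7 + (4 + 2*w/3) = 11 + 2*w/3)
-359*(X(14, 23) + (10 + 12)*6) = -359*((11 + (2/3)*14) + (10 + 12)*6) = -359*((11 + 28/3) + 22*6) = -359*(61/3 + 132) = -359*457/3 = -164063/3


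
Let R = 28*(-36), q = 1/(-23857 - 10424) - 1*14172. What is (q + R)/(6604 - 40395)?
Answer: 520385581/1158389271 ≈ 0.44923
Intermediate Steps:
q = -485830333/34281 (q = 1/(-34281) - 14172 = -1/34281 - 14172 = -485830333/34281 ≈ -14172.)
R = -1008
(q + R)/(6604 - 40395) = (-485830333/34281 - 1008)/(6604 - 40395) = -520385581/34281/(-33791) = -520385581/34281*(-1/33791) = 520385581/1158389271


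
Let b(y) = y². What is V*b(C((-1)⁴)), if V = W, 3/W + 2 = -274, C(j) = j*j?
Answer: -1/92 ≈ -0.010870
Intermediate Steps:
C(j) = j²
W = -1/92 (W = 3/(-2 - 274) = 3/(-276) = 3*(-1/276) = -1/92 ≈ -0.010870)
V = -1/92 ≈ -0.010870
V*b(C((-1)⁴)) = -(((-1)⁴)²)²/92 = -(1²)²/92 = -1/92*1² = -1/92*1 = -1/92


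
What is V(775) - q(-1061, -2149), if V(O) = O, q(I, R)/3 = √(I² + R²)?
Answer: 775 - 3*√5743922 ≈ -6414.9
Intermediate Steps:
q(I, R) = 3*√(I² + R²)
V(775) - q(-1061, -2149) = 775 - 3*√((-1061)² + (-2149)²) = 775 - 3*√(1125721 + 4618201) = 775 - 3*√5743922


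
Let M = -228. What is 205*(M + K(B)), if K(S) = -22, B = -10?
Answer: -51250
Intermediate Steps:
205*(M + K(B)) = 205*(-228 - 22) = 205*(-250) = -51250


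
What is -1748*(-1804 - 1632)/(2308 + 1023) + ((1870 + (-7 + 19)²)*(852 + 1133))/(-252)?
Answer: -5901547117/419706 ≈ -14061.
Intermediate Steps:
-1748*(-1804 - 1632)/(2308 + 1023) + ((1870 + (-7 + 19)²)*(852 + 1133))/(-252) = -1748/(3331/(-3436)) + ((1870 + 12²)*1985)*(-1/252) = -1748/(3331*(-1/3436)) + ((1870 + 144)*1985)*(-1/252) = -1748/(-3331/3436) + (2014*1985)*(-1/252) = -1748*(-3436/3331) + 3997790*(-1/252) = 6006128/3331 - 1998895/126 = -5901547117/419706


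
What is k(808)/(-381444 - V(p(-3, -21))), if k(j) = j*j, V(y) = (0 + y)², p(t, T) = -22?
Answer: -81608/47741 ≈ -1.7094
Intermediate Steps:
V(y) = y²
k(j) = j²
k(808)/(-381444 - V(p(-3, -21))) = 808²/(-381444 - 1*(-22)²) = 652864/(-381444 - 1*484) = 652864/(-381444 - 484) = 652864/(-381928) = 652864*(-1/381928) = -81608/47741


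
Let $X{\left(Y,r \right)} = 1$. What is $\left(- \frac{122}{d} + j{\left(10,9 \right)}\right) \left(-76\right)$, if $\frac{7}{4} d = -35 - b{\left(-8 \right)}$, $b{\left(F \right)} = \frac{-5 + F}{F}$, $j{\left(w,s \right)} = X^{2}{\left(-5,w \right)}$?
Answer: $- \frac{152076}{293} \approx -519.03$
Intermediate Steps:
$j{\left(w,s \right)} = 1$ ($j{\left(w,s \right)} = 1^{2} = 1$)
$b{\left(F \right)} = \frac{-5 + F}{F}$
$d = - \frac{293}{14}$ ($d = \frac{4 \left(-35 - \frac{-5 - 8}{-8}\right)}{7} = \frac{4 \left(-35 - \left(- \frac{1}{8}\right) \left(-13\right)\right)}{7} = \frac{4 \left(-35 - \frac{13}{8}\right)}{7} = \frac{4}{7} \left(- \frac{293}{8}\right) = - \frac{293}{14} \approx -20.929$)
$\left(- \frac{122}{d} + j{\left(10,9 \right)}\right) \left(-76\right) = \left(- \frac{122}{- \frac{293}{14}} + 1\right) \left(-76\right) = \left(\left(-122\right) \left(- \frac{14}{293}\right) + 1\right) \left(-76\right) = \left(\frac{1708}{293} + 1\right) \left(-76\right) = \frac{2001}{293} \left(-76\right) = - \frac{152076}{293}$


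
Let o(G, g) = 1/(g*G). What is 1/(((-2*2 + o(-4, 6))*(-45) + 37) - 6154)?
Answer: -8/47481 ≈ -0.00016849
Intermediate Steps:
o(G, g) = 1/(G*g)
1/(((-2*2 + o(-4, 6))*(-45) + 37) - 6154) = 1/(((-2*2 + 1/(-4*6))*(-45) + 37) - 6154) = 1/(((-4 - ¼*⅙)*(-45) + 37) - 6154) = 1/(((-4 - 1/24)*(-45) + 37) - 6154) = 1/((-97/24*(-45) + 37) - 6154) = 1/((1455/8 + 37) - 6154) = 1/(1751/8 - 6154) = 1/(-47481/8) = -8/47481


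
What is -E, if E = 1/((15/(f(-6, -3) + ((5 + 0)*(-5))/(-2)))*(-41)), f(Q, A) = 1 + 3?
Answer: 11/410 ≈ 0.026829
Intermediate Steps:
f(Q, A) = 4
E = -11/410 (E = 1/((15/(4 + ((5 + 0)*(-5))/(-2)))*(-41)) = 1/((15/(4 + (5*(-5))*(-½)))*(-41)) = 1/((15/(4 - 25*(-½)))*(-41)) = 1/((15/(4 + 25/2))*(-41)) = 1/((15/(33/2))*(-41)) = 1/(((2/33)*15)*(-41)) = 1/((10/11)*(-41)) = 1/(-410/11) = -11/410 ≈ -0.026829)
-E = -1*(-11/410) = 11/410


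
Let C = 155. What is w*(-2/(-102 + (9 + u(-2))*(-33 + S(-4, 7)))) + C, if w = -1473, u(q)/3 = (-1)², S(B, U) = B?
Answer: 13614/91 ≈ 149.60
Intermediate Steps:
u(q) = 3 (u(q) = 3*(-1)² = 3*1 = 3)
w*(-2/(-102 + (9 + u(-2))*(-33 + S(-4, 7)))) + C = -1473*(-2)/(-102 + (9 + 3)*(-33 - 4)) + 155 = -1473*(-2)/(-102 + 12*(-37)) + 155 = -1473*(-2)/(-102 - 444) + 155 = -1473*(-2)/(-546) + 155 = -(-491)*(-2)/182 + 155 = -1473*1/273 + 155 = -491/91 + 155 = 13614/91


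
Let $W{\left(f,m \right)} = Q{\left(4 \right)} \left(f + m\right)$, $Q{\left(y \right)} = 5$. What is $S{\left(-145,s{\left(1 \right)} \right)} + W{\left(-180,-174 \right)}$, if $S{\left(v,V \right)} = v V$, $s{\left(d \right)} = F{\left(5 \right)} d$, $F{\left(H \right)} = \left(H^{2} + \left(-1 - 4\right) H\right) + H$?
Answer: $-2495$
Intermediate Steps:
$F{\left(H \right)} = H^{2} - 4 H$ ($F{\left(H \right)} = \left(H^{2} + \left(-1 - 4\right) H\right) + H = \left(H^{2} - 5 H\right) + H = H^{2} - 4 H$)
$s{\left(d \right)} = 5 d$ ($s{\left(d \right)} = 5 \left(-4 + 5\right) d = 5 \cdot 1 d = 5 d$)
$W{\left(f,m \right)} = 5 f + 5 m$ ($W{\left(f,m \right)} = 5 \left(f + m\right) = 5 f + 5 m$)
$S{\left(v,V \right)} = V v$
$S{\left(-145,s{\left(1 \right)} \right)} + W{\left(-180,-174 \right)} = 5 \cdot 1 \left(-145\right) + \left(5 \left(-180\right) + 5 \left(-174\right)\right) = 5 \left(-145\right) - 1770 = -725 - 1770 = -2495$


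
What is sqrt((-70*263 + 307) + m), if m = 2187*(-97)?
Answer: I*sqrt(230242) ≈ 479.84*I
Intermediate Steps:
m = -212139
sqrt((-70*263 + 307) + m) = sqrt((-70*263 + 307) - 212139) = sqrt((-18410 + 307) - 212139) = sqrt(-18103 - 212139) = sqrt(-230242) = I*sqrt(230242)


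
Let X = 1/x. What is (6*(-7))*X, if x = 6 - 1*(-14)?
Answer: -21/10 ≈ -2.1000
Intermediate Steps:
x = 20 (x = 6 + 14 = 20)
X = 1/20 ≈ 0.050000
(6*(-7))*X = (6*(-7))*(1/20) = -42*1/20 = -21/10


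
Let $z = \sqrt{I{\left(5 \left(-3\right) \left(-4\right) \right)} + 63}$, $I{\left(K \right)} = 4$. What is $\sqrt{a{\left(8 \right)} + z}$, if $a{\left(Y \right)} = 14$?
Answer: $\sqrt{14 + \sqrt{67}} \approx 4.7101$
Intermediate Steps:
$z = \sqrt{67}$ ($z = \sqrt{4 + 63} = \sqrt{67} \approx 8.1853$)
$\sqrt{a{\left(8 \right)} + z} = \sqrt{14 + \sqrt{67}}$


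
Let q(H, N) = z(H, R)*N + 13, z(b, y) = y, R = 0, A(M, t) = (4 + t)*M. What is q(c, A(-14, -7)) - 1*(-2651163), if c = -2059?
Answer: 2651176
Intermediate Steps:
A(M, t) = M*(4 + t)
q(H, N) = 13 (q(H, N) = 0*N + 13 = 0 + 13 = 13)
q(c, A(-14, -7)) - 1*(-2651163) = 13 - 1*(-2651163) = 13 + 2651163 = 2651176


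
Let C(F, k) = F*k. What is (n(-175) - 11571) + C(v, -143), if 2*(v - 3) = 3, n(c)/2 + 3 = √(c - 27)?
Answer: -24441/2 + 2*I*√202 ≈ -12221.0 + 28.425*I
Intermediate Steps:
n(c) = -6 + 2*√(-27 + c) (n(c) = -6 + 2*√(c - 27) = -6 + 2*√(-27 + c))
v = 9/2 (v = 3 + (½)*3 = 3 + 3/2 = 9/2 ≈ 4.5000)
(n(-175) - 11571) + C(v, -143) = ((-6 + 2*√(-27 - 175)) - 11571) + (9/2)*(-143) = ((-6 + 2*√(-202)) - 11571) - 1287/2 = ((-6 + 2*(I*√202)) - 11571) - 1287/2 = ((-6 + 2*I*√202) - 11571) - 1287/2 = (-11577 + 2*I*√202) - 1287/2 = -24441/2 + 2*I*√202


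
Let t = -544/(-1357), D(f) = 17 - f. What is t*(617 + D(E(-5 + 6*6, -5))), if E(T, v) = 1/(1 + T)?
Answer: 344879/1357 ≈ 254.15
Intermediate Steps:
t = 544/1357 (t = -544*(-1/1357) = 544/1357 ≈ 0.40088)
t*(617 + D(E(-5 + 6*6, -5))) = 544*(617 + (17 - 1/(1 + (-5 + 6*6))))/1357 = 544*(617 + (17 - 1/(1 + (-5 + 36))))/1357 = 544*(617 + (17 - 1/(1 + 31)))/1357 = 544*(617 + (17 - 1/32))/1357 = 544*(617 + 543/32)/1357 = (544/1357)*(20287/32) = 344879/1357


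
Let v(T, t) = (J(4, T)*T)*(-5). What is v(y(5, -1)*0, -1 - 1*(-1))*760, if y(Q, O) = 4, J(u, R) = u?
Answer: 0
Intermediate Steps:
v(T, t) = -20*T (v(T, t) = (4*T)*(-5) = -20*T)
v(y(5, -1)*0, -1 - 1*(-1))*760 = -80*0*760 = -20*0*760 = 0*760 = 0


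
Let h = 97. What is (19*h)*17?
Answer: 31331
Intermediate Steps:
(19*h)*17 = (19*97)*17 = 1843*17 = 31331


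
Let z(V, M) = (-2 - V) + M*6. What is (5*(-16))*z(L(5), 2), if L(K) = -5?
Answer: -1200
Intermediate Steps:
z(V, M) = -2 - V + 6*M (z(V, M) = (-2 - V) + 6*M = -2 - V + 6*M)
(5*(-16))*z(L(5), 2) = (5*(-16))*(-2 - 1*(-5) + 6*2) = -80*(-2 + 5 + 12) = -80*15 = -1200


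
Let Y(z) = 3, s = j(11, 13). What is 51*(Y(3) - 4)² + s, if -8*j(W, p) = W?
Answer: 397/8 ≈ 49.625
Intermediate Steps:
j(W, p) = -W/8
s = -11/8 (s = -⅛*11 = -11/8 ≈ -1.3750)
51*(Y(3) - 4)² + s = 51*(3 - 4)² - 11/8 = 51*(-1)² - 11/8 = 51*1 - 11/8 = 51 - 11/8 = 397/8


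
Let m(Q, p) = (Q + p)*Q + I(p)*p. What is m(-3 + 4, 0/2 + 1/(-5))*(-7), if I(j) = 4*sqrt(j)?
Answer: -28/5 + 28*I*sqrt(5)/25 ≈ -5.6 + 2.5044*I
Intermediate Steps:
m(Q, p) = 4*p**(3/2) + Q*(Q + p) (m(Q, p) = (Q + p)*Q + (4*sqrt(p))*p = Q*(Q + p) + 4*p**(3/2) = 4*p**(3/2) + Q*(Q + p))
m(-3 + 4, 0/2 + 1/(-5))*(-7) = ((-3 + 4)**2 + 4*(0/2 + 1/(-5))**(3/2) + (-3 + 4)*(0/2 + 1/(-5)))*(-7) = (1**2 + 4*(0*(1/2) + 1*(-1/5))**(3/2) + 1*(0*(1/2) + 1*(-1/5)))*(-7) = (1 + 4*(0 - 1/5)**(3/2) + 1*(0 - 1/5))*(-7) = (1 + 4*(-1/5)**(3/2) + 1*(-1/5))*(-7) = (1 + 4*(-I*sqrt(5)/25) - 1/5)*(-7) = (1 - 4*I*sqrt(5)/25 - 1/5)*(-7) = (4/5 - 4*I*sqrt(5)/25)*(-7) = -28/5 + 28*I*sqrt(5)/25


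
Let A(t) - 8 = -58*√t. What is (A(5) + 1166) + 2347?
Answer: 3521 - 58*√5 ≈ 3391.3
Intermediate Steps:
A(t) = 8 - 58*√t
(A(5) + 1166) + 2347 = ((8 - 58*√5) + 1166) + 2347 = (1174 - 58*√5) + 2347 = 3521 - 58*√5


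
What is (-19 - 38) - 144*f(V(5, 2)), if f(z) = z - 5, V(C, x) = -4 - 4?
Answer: 1815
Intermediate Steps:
V(C, x) = -8
f(z) = -5 + z
(-19 - 38) - 144*f(V(5, 2)) = (-19 - 38) - 144*(-5 - 8) = -57 - 144*(-13) = -57 + 1872 = 1815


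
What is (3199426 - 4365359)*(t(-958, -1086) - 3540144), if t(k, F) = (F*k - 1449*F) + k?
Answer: 1080936484300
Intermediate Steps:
t(k, F) = k - 1449*F + F*k (t(k, F) = (-1449*F + F*k) + k = k - 1449*F + F*k)
(3199426 - 4365359)*(t(-958, -1086) - 3540144) = (3199426 - 4365359)*((-958 - 1449*(-1086) - 1086*(-958)) - 3540144) = -1165933*((-958 + 1573614 + 1040388) - 3540144) = -1165933*(2613044 - 3540144) = -1165933*(-927100) = 1080936484300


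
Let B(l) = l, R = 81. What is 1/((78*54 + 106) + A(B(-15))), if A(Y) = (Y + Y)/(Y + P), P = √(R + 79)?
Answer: 1757/7598876 - 3*√10/30395504 ≈ 0.00023091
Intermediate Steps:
P = 4*√10 (P = √(81 + 79) = √160 = 4*√10 ≈ 12.649)
A(Y) = 2*Y/(Y + 4*√10) (A(Y) = (Y + Y)/(Y + 4*√10) = (2*Y)/(Y + 4*√10) = 2*Y/(Y + 4*√10))
1/((78*54 + 106) + A(B(-15))) = 1/((78*54 + 106) + 2*(-15)/(-15 + 4*√10)) = 1/((4212 + 106) - 30/(-15 + 4*√10)) = 1/(4318 - 30/(-15 + 4*√10))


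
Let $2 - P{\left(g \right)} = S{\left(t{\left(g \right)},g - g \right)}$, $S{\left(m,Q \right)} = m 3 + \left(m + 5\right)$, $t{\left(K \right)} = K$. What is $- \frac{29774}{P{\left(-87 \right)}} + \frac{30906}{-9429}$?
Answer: $- \frac{97133872}{1084335} \approx -89.579$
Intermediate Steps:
$S{\left(m,Q \right)} = 5 + 4 m$ ($S{\left(m,Q \right)} = 3 m + \left(5 + m\right) = 5 + 4 m$)
$P{\left(g \right)} = -3 - 4 g$ ($P{\left(g \right)} = 2 - \left(5 + 4 g\right) = -3 - 4 g$)
$- \frac{29774}{P{\left(-87 \right)}} + \frac{30906}{-9429} = - \frac{29774}{-3 - -348} + \frac{30906}{-9429} = - \frac{29774}{-3 + 348} + 30906 \left(- \frac{1}{9429}\right) = - \frac{29774}{345} - \frac{10302}{3143} = - \frac{97133872}{1084335}$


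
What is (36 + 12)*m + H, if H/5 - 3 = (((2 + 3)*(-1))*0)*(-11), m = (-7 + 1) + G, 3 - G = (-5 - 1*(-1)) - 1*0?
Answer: 63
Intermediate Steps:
G = 7 (G = 3 - ((-5 - 1*(-1)) - 1*0) = 3 - ((-5 + 1) + 0) = 3 - (-4 + 0) = 3 - 1*(-4) = 3 + 4 = 7)
m = 1 (m = (-7 + 1) + 7 = -6 + 7 = 1)
H = 15 (H = 15 + 5*((((2 + 3)*(-1))*0)*(-11)) = 15 + 5*(((5*(-1))*0)*(-11)) = 15 + 5*(-5*0*(-11)) = 15 + 5*(0*(-11)) = 15 + 5*0 = 15 + 0 = 15)
(36 + 12)*m + H = (36 + 12)*1 + 15 = 48*1 + 15 = 48 + 15 = 63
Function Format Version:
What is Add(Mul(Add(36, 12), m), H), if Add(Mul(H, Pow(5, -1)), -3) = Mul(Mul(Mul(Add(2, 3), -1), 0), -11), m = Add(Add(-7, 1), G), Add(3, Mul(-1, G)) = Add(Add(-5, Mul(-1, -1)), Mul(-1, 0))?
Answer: 63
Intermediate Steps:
G = 7 (G = Add(3, Mul(-1, Add(Add(-5, Mul(-1, -1)), Mul(-1, 0)))) = Add(3, Mul(-1, Add(Add(-5, 1), 0))) = Add(3, Mul(-1, Add(-4, 0))) = Add(3, Mul(-1, -4)) = Add(3, 4) = 7)
m = 1 (m = Add(Add(-7, 1), 7) = Add(-6, 7) = 1)
H = 15 (H = Add(15, Mul(5, Mul(Mul(Mul(Add(2, 3), -1), 0), -11))) = Add(15, Mul(5, Mul(Mul(Mul(5, -1), 0), -11))) = Add(15, Mul(5, Mul(Mul(-5, 0), -11))) = Add(15, Mul(5, Mul(0, -11))) = Add(15, Mul(5, 0)) = Add(15, 0) = 15)
Add(Mul(Add(36, 12), m), H) = Add(Mul(Add(36, 12), 1), 15) = Add(Mul(48, 1), 15) = Add(48, 15) = 63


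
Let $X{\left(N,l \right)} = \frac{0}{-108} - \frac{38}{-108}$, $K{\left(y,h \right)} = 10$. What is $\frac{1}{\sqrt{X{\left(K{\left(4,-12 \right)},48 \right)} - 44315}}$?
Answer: $- \frac{3 i \sqrt{14357946}}{2392991} \approx - 0.0047504 i$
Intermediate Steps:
$X{\left(N,l \right)} = \frac{19}{54}$ ($X{\left(N,l \right)} = 0 \left(- \frac{1}{108}\right) - - \frac{19}{54} = 0 + \frac{19}{54} = \frac{19}{54}$)
$\frac{1}{\sqrt{X{\left(K{\left(4,-12 \right)},48 \right)} - 44315}} = \frac{1}{\sqrt{\frac{19}{54} - 44315}} = \frac{1}{\sqrt{- \frac{2392991}{54}}} = \frac{1}{\frac{1}{18} i \sqrt{14357946}} = - \frac{3 i \sqrt{14357946}}{2392991}$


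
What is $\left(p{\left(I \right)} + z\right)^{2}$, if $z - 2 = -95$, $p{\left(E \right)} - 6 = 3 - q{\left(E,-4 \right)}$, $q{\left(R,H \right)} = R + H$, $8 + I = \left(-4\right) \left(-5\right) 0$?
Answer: $5184$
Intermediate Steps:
$I = -8$ ($I = -8 + \left(-4\right) \left(-5\right) 0 = -8 + 20 \cdot 0 = -8 + 0 = -8$)
$q{\left(R,H \right)} = H + R$
$p{\left(E \right)} = 13 - E$ ($p{\left(E \right)} = 6 - \left(-7 + E\right) = 13 - E$)
$z = -93$ ($z = 2 - 95 = -93$)
$\left(p{\left(I \right)} + z\right)^{2} = \left(\left(13 - -8\right) - 93\right)^{2} = \left(\left(13 + 8\right) - 93\right)^{2} = \left(21 - 93\right)^{2} = \left(-72\right)^{2} = 5184$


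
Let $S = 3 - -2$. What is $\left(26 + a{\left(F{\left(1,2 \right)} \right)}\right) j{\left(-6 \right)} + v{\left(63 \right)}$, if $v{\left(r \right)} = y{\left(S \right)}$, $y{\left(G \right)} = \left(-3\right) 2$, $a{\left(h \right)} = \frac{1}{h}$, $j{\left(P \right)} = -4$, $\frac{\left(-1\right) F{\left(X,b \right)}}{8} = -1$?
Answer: $- \frac{221}{2} \approx -110.5$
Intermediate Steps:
$F{\left(X,b \right)} = 8$ ($F{\left(X,b \right)} = \left(-8\right) \left(-1\right) = 8$)
$S = 5$ ($S = 3 + 2 = 5$)
$y{\left(G \right)} = -6$
$v{\left(r \right)} = -6$
$\left(26 + a{\left(F{\left(1,2 \right)} \right)}\right) j{\left(-6 \right)} + v{\left(63 \right)} = \left(26 + \frac{1}{8}\right) \left(-4\right) - 6 = \frac{209}{8} \left(-4\right) - 6 = - \frac{209}{2} - 6 = - \frac{221}{2}$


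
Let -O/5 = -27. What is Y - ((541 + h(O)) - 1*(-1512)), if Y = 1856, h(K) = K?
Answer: -332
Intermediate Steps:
O = 135 (O = -5*(-27) = 135)
Y - ((541 + h(O)) - 1*(-1512)) = 1856 - ((541 + 135) - 1*(-1512)) = 1856 - (676 + 1512) = 1856 - 1*2188 = 1856 - 2188 = -332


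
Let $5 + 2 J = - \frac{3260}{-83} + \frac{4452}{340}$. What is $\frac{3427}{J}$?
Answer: $\frac{24177485}{167102} \approx 144.69$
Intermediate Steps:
$J = \frac{167102}{7055}$ ($J = - \frac{5}{2} + \frac{- \frac{3260}{-83} + \frac{4452}{340}}{2} = - \frac{5}{2} + \frac{\left(-3260\right) \left(- \frac{1}{83}\right) + 4452 \cdot \frac{1}{340}}{2} = - \frac{5}{2} + \frac{\frac{3260}{83} + \frac{1113}{85}}{2} = - \frac{5}{2} + \frac{1}{2} \cdot \frac{369479}{7055} = - \frac{5}{2} + \frac{369479}{14110} = \frac{167102}{7055} \approx 23.686$)
$\frac{3427}{J} = \frac{3427}{\frac{167102}{7055}} = 3427 \cdot \frac{7055}{167102} = \frac{24177485}{167102}$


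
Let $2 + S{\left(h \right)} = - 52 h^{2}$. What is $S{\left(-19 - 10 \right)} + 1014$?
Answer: $-42720$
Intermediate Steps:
$S{\left(h \right)} = -2 - 52 h^{2}$
$S{\left(-19 - 10 \right)} + 1014 = \left(-2 - 52 \left(-19 - 10\right)^{2}\right) + 1014 = \left(-2 - 52 \left(-29\right)^{2}\right) + 1014 = \left(-2 - 43732\right) + 1014 = -43734 + 1014 = -42720$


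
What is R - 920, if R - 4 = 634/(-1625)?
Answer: -1489134/1625 ≈ -916.39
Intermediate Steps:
R = 5866/1625 (R = 4 + 634/(-1625) = 4 + 634*(-1/1625) = 4 - 634/1625 = 5866/1625 ≈ 3.6098)
R - 920 = 5866/1625 - 920 = -1489134/1625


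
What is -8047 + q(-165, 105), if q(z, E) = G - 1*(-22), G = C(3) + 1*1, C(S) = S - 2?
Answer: -8023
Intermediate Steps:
C(S) = -2 + S
G = 2 (G = (-2 + 3) + 1*1 = 1 + 1 = 2)
q(z, E) = 24 (q(z, E) = 2 - 1*(-22) = 2 + 22 = 24)
-8047 + q(-165, 105) = -8047 + 24 = -8023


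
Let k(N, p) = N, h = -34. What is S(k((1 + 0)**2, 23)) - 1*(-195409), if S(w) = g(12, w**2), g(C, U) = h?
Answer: 195375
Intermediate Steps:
g(C, U) = -34
S(w) = -34
S(k((1 + 0)**2, 23)) - 1*(-195409) = -34 - 1*(-195409) = -34 + 195409 = 195375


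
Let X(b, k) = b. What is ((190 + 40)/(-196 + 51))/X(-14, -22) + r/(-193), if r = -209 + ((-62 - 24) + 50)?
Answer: 54174/39179 ≈ 1.3827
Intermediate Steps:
r = -245 (r = -209 + (-86 + 50) = -209 - 36 = -245)
((190 + 40)/(-196 + 51))/X(-14, -22) + r/(-193) = ((190 + 40)/(-196 + 51))/(-14) - 245/(-193) = (230/(-145))*(-1/14) - 245*(-1/193) = (230*(-1/145))*(-1/14) + 245/193 = -46/29*(-1/14) + 245/193 = 23/203 + 245/193 = 54174/39179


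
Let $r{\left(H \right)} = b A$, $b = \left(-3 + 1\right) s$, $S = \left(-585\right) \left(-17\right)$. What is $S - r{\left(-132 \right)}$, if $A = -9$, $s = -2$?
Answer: $9981$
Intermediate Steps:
$S = 9945$
$b = 4$ ($b = \left(-3 + 1\right) \left(-2\right) = \left(-2\right) \left(-2\right) = 4$)
$r{\left(H \right)} = -36$ ($r{\left(H \right)} = 4 \left(-9\right) = -36$)
$S - r{\left(-132 \right)} = 9945 - -36 = 9945 + 36 = 9981$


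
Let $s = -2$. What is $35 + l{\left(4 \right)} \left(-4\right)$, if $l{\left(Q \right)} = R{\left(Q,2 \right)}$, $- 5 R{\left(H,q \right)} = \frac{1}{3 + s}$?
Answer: $\frac{179}{5} \approx 35.8$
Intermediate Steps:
$R{\left(H,q \right)} = - \frac{1}{5}$ ($R{\left(H,q \right)} = - \frac{1}{5 \left(3 - 2\right)} = - \frac{1}{5 \cdot 1} = \left(- \frac{1}{5}\right) 1 = - \frac{1}{5}$)
$l{\left(Q \right)} = - \frac{1}{5}$
$35 + l{\left(4 \right)} \left(-4\right) = 35 - - \frac{4}{5} = 35 + \frac{4}{5} = \frac{179}{5}$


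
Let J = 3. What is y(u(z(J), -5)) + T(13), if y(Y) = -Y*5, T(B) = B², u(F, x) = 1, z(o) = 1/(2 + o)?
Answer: 164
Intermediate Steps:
y(Y) = -5*Y
y(u(z(J), -5)) + T(13) = -5*1 + 13² = -5 + 169 = 164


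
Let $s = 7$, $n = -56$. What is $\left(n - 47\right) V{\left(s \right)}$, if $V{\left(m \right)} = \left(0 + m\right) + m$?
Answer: $-1442$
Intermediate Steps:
$V{\left(m \right)} = 2 m$ ($V{\left(m \right)} = m + m = 2 m$)
$\left(n - 47\right) V{\left(s \right)} = \left(-56 - 47\right) 2 \cdot 7 = \left(-103\right) 14 = -1442$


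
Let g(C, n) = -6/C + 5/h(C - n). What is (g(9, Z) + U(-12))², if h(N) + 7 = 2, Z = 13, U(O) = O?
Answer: 1681/9 ≈ 186.78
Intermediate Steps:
h(N) = -5 (h(N) = -7 + 2 = -5)
g(C, n) = -1 - 6/C (g(C, n) = -6/C + 5/(-5) = -6/C + 5*(-⅕) = -6/C - 1 = -1 - 6/C)
(g(9, Z) + U(-12))² = ((-6 - 1*9)/9 - 12)² = ((-6 - 9)/9 - 12)² = ((⅑)*(-15) - 12)² = (-5/3 - 12)² = (-41/3)² = 1681/9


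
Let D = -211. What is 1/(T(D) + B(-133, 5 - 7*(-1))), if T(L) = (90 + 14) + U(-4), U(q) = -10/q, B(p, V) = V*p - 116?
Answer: -2/3211 ≈ -0.00062286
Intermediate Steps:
B(p, V) = -116 + V*p
T(L) = 213/2 (T(L) = (90 + 14) - 10/(-4) = 104 - 10*(-1/4) = 104 + 5/2 = 213/2)
1/(T(D) + B(-133, 5 - 7*(-1))) = 1/(213/2 + (-116 + (5 - 7*(-1))*(-133))) = 1/(213/2 + (-116 + (5 + 7)*(-133))) = 1/(213/2 + (-116 + 12*(-133))) = 1/(213/2 + (-116 - 1596)) = 1/(213/2 - 1712) = 1/(-3211/2) = -2/3211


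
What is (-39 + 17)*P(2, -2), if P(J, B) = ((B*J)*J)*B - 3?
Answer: -286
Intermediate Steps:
P(J, B) = -3 + B²*J² (P(J, B) = (B*J²)*B - 3 = B²*J² - 3 = -3 + B²*J²)
(-39 + 17)*P(2, -2) = (-39 + 17)*(-3 + (-2)²*2²) = -22*(-3 + 4*4) = -22*(-3 + 16) = -22*13 = -286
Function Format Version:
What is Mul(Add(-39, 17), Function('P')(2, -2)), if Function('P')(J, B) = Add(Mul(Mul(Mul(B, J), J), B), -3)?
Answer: -286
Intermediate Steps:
Function('P')(J, B) = Add(-3, Mul(Pow(B, 2), Pow(J, 2))) (Function('P')(J, B) = Add(Mul(Mul(B, Pow(J, 2)), B), -3) = Add(Mul(Pow(B, 2), Pow(J, 2)), -3) = Add(-3, Mul(Pow(B, 2), Pow(J, 2))))
Mul(Add(-39, 17), Function('P')(2, -2)) = Mul(Add(-39, 17), Add(-3, Mul(Pow(-2, 2), Pow(2, 2)))) = Mul(-22, Add(-3, Mul(4, 4))) = Mul(-22, Add(-3, 16)) = Mul(-22, 13) = -286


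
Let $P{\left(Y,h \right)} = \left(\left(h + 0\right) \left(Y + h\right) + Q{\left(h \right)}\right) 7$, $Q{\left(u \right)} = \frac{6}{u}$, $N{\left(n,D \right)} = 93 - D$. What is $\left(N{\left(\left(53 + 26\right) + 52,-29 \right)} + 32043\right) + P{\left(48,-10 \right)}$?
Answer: $\frac{147504}{5} \approx 29501.0$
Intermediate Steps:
$P{\left(Y,h \right)} = \frac{42}{h} + 7 h \left(Y + h\right)$ ($P{\left(Y,h \right)} = \left(\left(h + 0\right) \left(Y + h\right) + \frac{6}{h}\right) 7 = \left(h \left(Y + h\right) + \frac{6}{h}\right) 7 = \left(\frac{6}{h} + h \left(Y + h\right)\right) 7 = \frac{42}{h} + 7 h \left(Y + h\right)$)
$\left(N{\left(\left(53 + 26\right) + 52,-29 \right)} + 32043\right) + P{\left(48,-10 \right)} = \left(\left(93 - -29\right) + 32043\right) + \frac{7 \left(6 + \left(-10\right)^{2} \left(48 - 10\right)\right)}{-10} = \left(\left(93 + 29\right) + 32043\right) + 7 \left(- \frac{1}{10}\right) \left(6 + 100 \cdot 38\right) = \left(122 + 32043\right) + 7 \left(- \frac{1}{10}\right) \left(6 + 3800\right) = 32165 + 7 \left(- \frac{1}{10}\right) 3806 = 32165 - \frac{13321}{5} = \frac{147504}{5}$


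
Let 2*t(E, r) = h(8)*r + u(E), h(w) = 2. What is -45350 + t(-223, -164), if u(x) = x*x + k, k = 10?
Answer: -41289/2 ≈ -20645.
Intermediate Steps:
u(x) = 10 + x**2 (u(x) = x*x + 10 = x**2 + 10 = 10 + x**2)
t(E, r) = 5 + r + E**2/2 (t(E, r) = (2*r + (10 + E**2))/2 = (10 + E**2 + 2*r)/2 = 5 + r + E**2/2)
-45350 + t(-223, -164) = -45350 + (5 - 164 + (1/2)*(-223)**2) = -45350 + (5 - 164 + (1/2)*49729) = -45350 + (5 - 164 + 49729/2) = -45350 + 49411/2 = -41289/2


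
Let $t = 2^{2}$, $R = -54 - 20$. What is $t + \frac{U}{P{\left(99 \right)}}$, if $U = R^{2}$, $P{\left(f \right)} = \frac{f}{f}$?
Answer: $5480$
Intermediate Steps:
$R = -74$
$P{\left(f \right)} = 1$
$U = 5476$ ($U = \left(-74\right)^{2} = 5476$)
$t = 4$
$t + \frac{U}{P{\left(99 \right)}} = 4 + \frac{5476}{1} = 4 + 5476 \cdot 1 = 4 + 5476 = 5480$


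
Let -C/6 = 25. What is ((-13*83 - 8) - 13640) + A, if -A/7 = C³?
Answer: 23610273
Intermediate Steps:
C = -150 (C = -6*25 = -150)
A = 23625000 (A = -7*(-150)³ = -7*(-3375000) = 23625000)
((-13*83 - 8) - 13640) + A = ((-13*83 - 8) - 13640) + 23625000 = ((-1079 - 8) - 13640) + 23625000 = (-1087 - 13640) + 23625000 = -14727 + 23625000 = 23610273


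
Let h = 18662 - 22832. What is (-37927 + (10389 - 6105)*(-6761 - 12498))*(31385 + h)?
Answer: -2246420889845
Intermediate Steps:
h = -4170
(-37927 + (10389 - 6105)*(-6761 - 12498))*(31385 + h) = (-37927 + (10389 - 6105)*(-6761 - 12498))*(31385 - 4170) = (-37927 + 4284*(-19259))*27215 = (-37927 - 82505556)*27215 = -82543483*27215 = -2246420889845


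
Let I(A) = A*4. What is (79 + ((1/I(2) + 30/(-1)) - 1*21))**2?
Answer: 50625/64 ≈ 791.02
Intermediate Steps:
I(A) = 4*A
(79 + ((1/I(2) + 30/(-1)) - 1*21))**2 = (79 + ((1/(4*2) + 30/(-1)) - 1*21))**2 = (79 + ((1/8 + 30*(-1)) - 21))**2 = (79 + ((1*(1/8) - 30) - 21))**2 = (79 + ((1/8 - 30) - 21))**2 = (79 + (-239/8 - 21))**2 = (79 - 407/8)**2 = (225/8)**2 = 50625/64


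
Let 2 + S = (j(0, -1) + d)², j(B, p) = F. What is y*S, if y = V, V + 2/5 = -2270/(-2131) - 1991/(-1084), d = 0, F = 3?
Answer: 202282479/11550020 ≈ 17.514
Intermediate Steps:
j(B, p) = 3
V = 28897497/11550020 (V = -⅖ + (-2270/(-2131) - 1991/(-1084)) = -⅖ + (-2270*(-1/2131) - 1991*(-1/1084)) = -⅖ + (2270/2131 + 1991/1084) = -⅖ + 6703501/2310004 = 28897497/11550020 ≈ 2.5019)
y = 28897497/11550020 ≈ 2.5019
S = 7 (S = -2 + (3 + 0)² = -2 + 3² = -2 + 9 = 7)
y*S = (28897497/11550020)*7 = 202282479/11550020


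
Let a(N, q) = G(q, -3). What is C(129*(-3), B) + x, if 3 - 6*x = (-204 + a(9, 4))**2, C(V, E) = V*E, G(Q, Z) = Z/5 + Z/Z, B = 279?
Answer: -17232199/150 ≈ -1.1488e+5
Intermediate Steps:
G(Q, Z) = 1 + Z/5 (G(Q, Z) = Z*(1/5) + 1 = Z/5 + 1 = 1 + Z/5)
C(V, E) = E*V
a(N, q) = 2/5 (a(N, q) = 1 + (1/5)*(-3) = 1 - 3/5 = 2/5)
x = -1036249/150 (x = 1/2 - (-204 + 2/5)**2/6 = 1/2 - (-1018/5)**2/6 = 1/2 - 1/6*1036324/25 = 1/2 - 518162/75 = -1036249/150 ≈ -6908.3)
C(129*(-3), B) + x = 279*(129*(-3)) - 1036249/150 = 279*(-387) - 1036249/150 = -107973 - 1036249/150 = -17232199/150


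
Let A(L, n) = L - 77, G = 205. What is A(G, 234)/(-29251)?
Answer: -128/29251 ≈ -0.0043759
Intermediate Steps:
A(L, n) = -77 + L
A(G, 234)/(-29251) = (-77 + 205)/(-29251) = 128*(-1/29251) = -128/29251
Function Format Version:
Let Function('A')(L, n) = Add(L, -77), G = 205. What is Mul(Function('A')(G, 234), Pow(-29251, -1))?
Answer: Rational(-128, 29251) ≈ -0.0043759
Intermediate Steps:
Function('A')(L, n) = Add(-77, L)
Mul(Function('A')(G, 234), Pow(-29251, -1)) = Mul(Add(-77, 205), Pow(-29251, -1)) = Mul(128, Rational(-1, 29251)) = Rational(-128, 29251)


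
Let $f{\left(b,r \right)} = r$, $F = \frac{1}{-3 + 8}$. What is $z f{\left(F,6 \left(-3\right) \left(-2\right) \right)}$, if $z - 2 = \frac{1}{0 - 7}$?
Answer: $\frac{468}{7} \approx 66.857$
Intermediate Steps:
$F = \frac{1}{5} \approx 0.2$
$z = \frac{13}{7}$ ($z = 2 + \frac{1}{0 - 7} = 2 + \frac{1}{-7} = 2 - \frac{1}{7} = \frac{13}{7} \approx 1.8571$)
$z f{\left(F,6 \left(-3\right) \left(-2\right) \right)} = \frac{13 \cdot 6 \left(-3\right) \left(-2\right)}{7} = \frac{13 \left(\left(-18\right) \left(-2\right)\right)}{7} = \frac{13}{7} \cdot 36 = \frac{468}{7}$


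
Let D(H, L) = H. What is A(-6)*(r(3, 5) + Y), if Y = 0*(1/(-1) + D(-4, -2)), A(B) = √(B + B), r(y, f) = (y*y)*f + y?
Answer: 96*I*√3 ≈ 166.28*I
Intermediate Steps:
r(y, f) = y + f*y² (r(y, f) = y²*f + y = f*y² + y = y + f*y²)
A(B) = √2*√B (A(B) = √(2*B) = √2*√B)
Y = 0 (Y = 0*(1/(-1) - 4) = 0*(-1 - 4) = 0*(-5) = 0)
A(-6)*(r(3, 5) + Y) = (√2*√(-6))*(3*(1 + 5*3) + 0) = (√2*(I*√6))*(3*(1 + 15) + 0) = (2*I*√3)*(3*16 + 0) = (2*I*√3)*(48 + 0) = (2*I*√3)*48 = 96*I*√3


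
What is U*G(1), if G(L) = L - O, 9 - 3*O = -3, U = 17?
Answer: -51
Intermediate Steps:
O = 4 (O = 3 - ⅓*(-3) = 3 + 1 = 4)
G(L) = -4 + L (G(L) = L - 1*4 = L - 4 = -4 + L)
U*G(1) = 17*(-4 + 1) = 17*(-3) = -51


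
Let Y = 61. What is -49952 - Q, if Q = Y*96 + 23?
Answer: -55831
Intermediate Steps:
Q = 5879 (Q = 61*96 + 23 = 5856 + 23 = 5879)
-49952 - Q = -49952 - 1*5879 = -49952 - 5879 = -55831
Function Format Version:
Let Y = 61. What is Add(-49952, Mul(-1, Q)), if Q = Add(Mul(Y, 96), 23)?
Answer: -55831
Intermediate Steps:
Q = 5879 (Q = Add(Mul(61, 96), 23) = Add(5856, 23) = 5879)
Add(-49952, Mul(-1, Q)) = Add(-49952, Mul(-1, 5879)) = Add(-49952, -5879) = -55831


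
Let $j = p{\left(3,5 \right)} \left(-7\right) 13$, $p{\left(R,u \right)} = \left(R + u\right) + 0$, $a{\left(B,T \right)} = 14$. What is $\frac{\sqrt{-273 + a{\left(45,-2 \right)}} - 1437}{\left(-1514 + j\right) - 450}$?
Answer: $\frac{1437}{2692} - \frac{i \sqrt{259}}{2692} \approx 0.5338 - 0.0059783 i$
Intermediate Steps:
$p{\left(R,u \right)} = R + u$
$j = -728$ ($j = \left(3 + 5\right) \left(-7\right) 13 = 8 \left(-7\right) 13 = \left(-56\right) 13 = -728$)
$\frac{\sqrt{-273 + a{\left(45,-2 \right)}} - 1437}{\left(-1514 + j\right) - 450} = \frac{\sqrt{-273 + 14} - 1437}{\left(-1514 - 728\right) - 450} = \frac{\sqrt{-259} - 1437}{-2242 - 450} = \frac{i \sqrt{259} - 1437}{-2692} = \left(-1437 + i \sqrt{259}\right) \left(- \frac{1}{2692}\right) = \frac{1437}{2692} - \frac{i \sqrt{259}}{2692}$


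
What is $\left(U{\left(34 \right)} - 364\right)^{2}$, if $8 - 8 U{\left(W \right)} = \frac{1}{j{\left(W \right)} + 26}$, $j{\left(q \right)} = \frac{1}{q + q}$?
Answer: $\frac{1649454744721}{12517444} \approx 1.3177 \cdot 10^{5}$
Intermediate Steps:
$j{\left(q \right)} = \frac{1}{2 q}$
$U{\left(W \right)} = 1 - \frac{1}{8 \left(26 + \frac{1}{2 W}\right)}$ ($U{\left(W \right)} = 1 - \frac{1}{8 \left(\frac{1}{2 W} + 26\right)} = 1 - \frac{1}{8 \left(26 + \frac{1}{2 W}\right)}$)
$\left(U{\left(34 \right)} - 364\right)^{2} = \left(\frac{4 + 207 \cdot 34}{4 \left(1 + 52 \cdot 34\right)} - 364\right)^{2} = \left(\frac{4 + 7038}{4 \left(1 + 1768\right)} - 364\right)^{2} = \left(\frac{1}{4} \cdot \frac{1}{1769} \cdot 7042 - 364\right)^{2} = \left(\frac{3521}{3538} - 364\right)^{2} = \left(- \frac{1284311}{3538}\right)^{2} = \frac{1649454744721}{12517444}$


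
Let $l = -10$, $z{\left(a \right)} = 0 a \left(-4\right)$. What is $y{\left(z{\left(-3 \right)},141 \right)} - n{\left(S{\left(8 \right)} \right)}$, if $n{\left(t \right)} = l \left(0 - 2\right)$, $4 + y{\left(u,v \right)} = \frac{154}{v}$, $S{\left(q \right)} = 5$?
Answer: $- \frac{3230}{141} \approx -22.908$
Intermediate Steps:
$z{\left(a \right)} = 0$ ($z{\left(a \right)} = 0 \left(-4\right) = 0$)
$y{\left(u,v \right)} = -4 + \frac{154}{v}$
$n{\left(t \right)} = 20$ ($n{\left(t \right)} = - 10 \left(0 - 2\right) = \left(-10\right) \left(-2\right) = 20$)
$y{\left(z{\left(-3 \right)},141 \right)} - n{\left(S{\left(8 \right)} \right)} = \left(-4 + \frac{154}{141}\right) - 20 = - \frac{410}{141} - 20 = - \frac{3230}{141}$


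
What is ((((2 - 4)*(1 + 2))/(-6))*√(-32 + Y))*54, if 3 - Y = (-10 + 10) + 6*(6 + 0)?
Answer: 54*I*√65 ≈ 435.36*I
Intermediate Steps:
Y = -33 (Y = 3 - ((-10 + 10) + 6*(6 + 0)) = 3 - (0 + 6*6) = 3 - (0 + 36) = 3 - 1*36 = 3 - 36 = -33)
((((2 - 4)*(1 + 2))/(-6))*√(-32 + Y))*54 = ((((2 - 4)*(1 + 2))/(-6))*√(-32 - 33))*54 = ((-2*3*(-⅙))*√(-65))*54 = ((-6*(-⅙))*(I*√65))*54 = (1*(I*√65))*54 = (I*√65)*54 = 54*I*√65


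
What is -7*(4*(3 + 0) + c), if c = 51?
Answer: -441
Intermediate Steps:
-7*(4*(3 + 0) + c) = -7*(4*(3 + 0) + 51) = -7*(4*3 + 51) = -7*(12 + 51) = -7*63 = -441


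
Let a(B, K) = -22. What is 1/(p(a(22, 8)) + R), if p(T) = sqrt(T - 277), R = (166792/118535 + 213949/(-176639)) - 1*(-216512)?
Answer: 94918041280491044948967845/20550913678303411334952747469284 - 438395818259981938225*I*sqrt(299)/20550913678303411334952747469284 ≈ 4.6187e-6 - 3.6887e-10*I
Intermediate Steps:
R = 4533311543146253/20937903865 (R = (166792*(1/118535) + 213949*(-1/176639)) + 216512 = (166792/118535 - 213949/176639) + 216512 = 4101527373/20937903865 + 216512 = 4533311543146253/20937903865 ≈ 2.1651e+5)
p(T) = sqrt(-277 + T)
1/(p(a(22, 8)) + R) = 1/(sqrt(-277 - 22) + 4533311543146253/20937903865) = 1/(sqrt(-299) + 4533311543146253/20937903865) = 1/(I*sqrt(299) + 4533311543146253/20937903865) = 1/(4533311543146253/20937903865 + I*sqrt(299))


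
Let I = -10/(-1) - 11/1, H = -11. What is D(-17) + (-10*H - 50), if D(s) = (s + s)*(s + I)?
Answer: 672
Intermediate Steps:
I = -1 (I = -10*(-1) - 11*1 = 10 - 11 = -1)
D(s) = 2*s*(-1 + s) (D(s) = (s + s)*(s - 1) = (2*s)*(-1 + s) = 2*s*(-1 + s))
D(-17) + (-10*H - 50) = 2*(-17)*(-1 - 17) + (-10*(-11) - 50) = 2*(-17)*(-18) + (110 - 50) = 612 + 60 = 672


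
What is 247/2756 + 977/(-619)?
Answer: -195363/131228 ≈ -1.4887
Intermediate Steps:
247/2756 + 977/(-619) = 247*(1/2756) + 977*(-1/619) = 19/212 - 977/619 = -195363/131228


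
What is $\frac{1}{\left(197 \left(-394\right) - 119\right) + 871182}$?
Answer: $\frac{1}{793445} \approx 1.2603 \cdot 10^{-6}$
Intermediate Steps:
$\frac{1}{\left(197 \left(-394\right) - 119\right) + 871182} = \frac{1}{\left(-77618 - 119\right) + 871182} = \frac{1}{-77737 + 871182} = \frac{1}{793445}$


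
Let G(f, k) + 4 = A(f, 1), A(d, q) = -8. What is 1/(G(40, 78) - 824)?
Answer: -1/836 ≈ -0.0011962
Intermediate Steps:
G(f, k) = -12 (G(f, k) = -4 - 8 = -12)
1/(G(40, 78) - 824) = 1/(-12 - 824) = 1/(-836) = -1/836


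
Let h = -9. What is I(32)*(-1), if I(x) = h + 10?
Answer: -1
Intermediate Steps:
I(x) = 1 (I(x) = -9 + 10 = 1)
I(32)*(-1) = 1*(-1) = -1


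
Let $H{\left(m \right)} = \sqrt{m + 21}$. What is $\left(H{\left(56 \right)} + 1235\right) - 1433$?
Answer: $-198 + \sqrt{77} \approx -189.23$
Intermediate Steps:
$H{\left(m \right)} = \sqrt{21 + m}$
$\left(H{\left(56 \right)} + 1235\right) - 1433 = \left(\sqrt{21 + 56} + 1235\right) - 1433 = \left(\sqrt{77} + 1235\right) - 1433 = \left(1235 + \sqrt{77}\right) - 1433 = -198 + \sqrt{77}$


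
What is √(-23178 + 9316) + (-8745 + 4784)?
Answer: -3961 + I*√13862 ≈ -3961.0 + 117.74*I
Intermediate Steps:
√(-23178 + 9316) + (-8745 + 4784) = √(-13862) - 3961 = I*√13862 - 3961 = -3961 + I*√13862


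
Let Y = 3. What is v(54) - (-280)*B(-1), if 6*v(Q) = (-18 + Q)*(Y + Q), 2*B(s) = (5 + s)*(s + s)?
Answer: -778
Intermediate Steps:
B(s) = s*(5 + s) (B(s) = ((5 + s)*(s + s))/2 = ((5 + s)*(2*s))/2 = (2*s*(5 + s))/2 = s*(5 + s))
v(Q) = (-18 + Q)*(3 + Q)/6 (v(Q) = ((-18 + Q)*(3 + Q))/6 = (-18 + Q)*(3 + Q)/6)
v(54) - (-280)*B(-1) = (-9 - 5/2*54 + (⅙)*54²) - (-280)*(-(5 - 1)) = (-9 - 135 + (⅙)*2916) - (-280)*(-1*4) = (-9 - 135 + 486) - (-280)*(-4) = 342 - 1*1120 = 342 - 1120 = -778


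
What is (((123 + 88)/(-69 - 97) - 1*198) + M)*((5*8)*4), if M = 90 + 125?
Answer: 208880/83 ≈ 2516.6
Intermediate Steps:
M = 215
(((123 + 88)/(-69 - 97) - 1*198) + M)*((5*8)*4) = (((123 + 88)/(-69 - 97) - 1*198) + 215)*((5*8)*4) = ((211/(-166) - 198) + 215)*(40*4) = ((211*(-1/166) - 198) + 215)*160 = ((-211/166 - 198) + 215)*160 = (-33079/166 + 215)*160 = (2611/166)*160 = 208880/83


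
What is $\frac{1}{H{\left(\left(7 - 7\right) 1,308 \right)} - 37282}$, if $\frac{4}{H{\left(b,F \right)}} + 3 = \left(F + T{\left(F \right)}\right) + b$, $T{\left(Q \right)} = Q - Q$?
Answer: $- \frac{305}{11371006} \approx -2.6823 \cdot 10^{-5}$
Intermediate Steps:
$T{\left(Q \right)} = 0$
$H{\left(b,F \right)} = \frac{4}{-3 + F + b}$ ($H{\left(b,F \right)} = \frac{4}{-3 + \left(\left(F + 0\right) + b\right)} = \frac{4}{-3 + \left(F + b\right)} = \frac{4}{-3 + F + b}$)
$\frac{1}{H{\left(\left(7 - 7\right) 1,308 \right)} - 37282} = \frac{1}{\frac{4}{-3 + 308 + \left(7 - 7\right) 1} - 37282} = \frac{1}{\frac{4}{-3 + 308 + 0 \cdot 1} - 37282} = \frac{1}{\frac{4}{-3 + 308 + 0} - 37282} = \frac{1}{\frac{4}{305} - 37282} = \frac{1}{- \frac{11371006}{305}} = - \frac{305}{11371006}$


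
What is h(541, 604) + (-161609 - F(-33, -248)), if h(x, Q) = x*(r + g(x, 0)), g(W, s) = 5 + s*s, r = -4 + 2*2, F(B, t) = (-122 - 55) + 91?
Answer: -158818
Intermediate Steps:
F(B, t) = -86 (F(B, t) = -177 + 91 = -86)
r = 0 (r = -4 + 4 = 0)
g(W, s) = 5 + s²
h(x, Q) = 5*x (h(x, Q) = x*(0 + (5 + 0²)) = x*(0 + (5 + 0)) = x*(0 + 5) = x*5 = 5*x)
h(541, 604) + (-161609 - F(-33, -248)) = 5*541 + (-161609 - 1*(-86)) = 2705 + (-161609 + 86) = 2705 - 161523 = -158818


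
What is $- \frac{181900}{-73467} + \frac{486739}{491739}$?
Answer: $\frac{41735526071}{12042196371} \approx 3.4658$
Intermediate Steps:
$- \frac{181900}{-73467} + \frac{486739}{491739} = \left(-181900\right) \left(- \frac{1}{73467}\right) + 486739 \cdot \frac{1}{491739} = \frac{181900}{73467} + \frac{486739}{491739} = \frac{41735526071}{12042196371}$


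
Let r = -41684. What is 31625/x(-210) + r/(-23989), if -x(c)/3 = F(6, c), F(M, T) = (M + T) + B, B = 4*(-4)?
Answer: 14293883/287868 ≈ 49.654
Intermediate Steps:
B = -16
F(M, T) = -16 + M + T (F(M, T) = (M + T) - 16 = -16 + M + T)
x(c) = 30 - 3*c (x(c) = -3*(-16 + 6 + c) = -3*(-10 + c) = 30 - 3*c)
31625/x(-210) + r/(-23989) = 31625/(30 - 3*(-210)) - 41684/(-23989) = 31625/(30 + 630) - 41684*(-1/23989) = 31625/660 + 41684/23989 = 31625*(1/660) + 41684/23989 = 575/12 + 41684/23989 = 14293883/287868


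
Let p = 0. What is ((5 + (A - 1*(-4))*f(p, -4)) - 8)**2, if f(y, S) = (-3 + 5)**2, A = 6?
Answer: 1369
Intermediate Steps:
f(y, S) = 4 (f(y, S) = 2**2 = 4)
((5 + (A - 1*(-4))*f(p, -4)) - 8)**2 = ((5 + (6 - 1*(-4))*4) - 8)**2 = ((5 + (6 + 4)*4) - 8)**2 = ((5 + 10*4) - 8)**2 = ((5 + 40) - 8)**2 = (45 - 8)**2 = 37**2 = 1369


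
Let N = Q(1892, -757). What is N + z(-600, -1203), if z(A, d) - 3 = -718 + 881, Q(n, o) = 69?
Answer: 235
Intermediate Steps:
z(A, d) = 166 (z(A, d) = 3 + (-718 + 881) = 3 + 163 = 166)
N = 69
N + z(-600, -1203) = 69 + 166 = 235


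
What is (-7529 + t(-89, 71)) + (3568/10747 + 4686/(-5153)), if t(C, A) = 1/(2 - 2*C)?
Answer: -75056822786569/9968272380 ≈ -7529.6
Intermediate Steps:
(-7529 + t(-89, 71)) + (3568/10747 + 4686/(-5153)) = (-7529 - 1/(-2 + 2*(-89))) + (3568/10747 + 4686/(-5153)) = (-7529 - 1/(-2 - 178)) + (3568*(1/10747) + 4686*(-1/5153)) = (-7529 - 1/(-180)) + (3568/10747 - 4686/5153) = (-7529 - 1*(-1/180)) - 31974538/55379291 = (-7529 + 1/180) - 31974538/55379291 = -1355219/180 - 31974538/55379291 = -75056822786569/9968272380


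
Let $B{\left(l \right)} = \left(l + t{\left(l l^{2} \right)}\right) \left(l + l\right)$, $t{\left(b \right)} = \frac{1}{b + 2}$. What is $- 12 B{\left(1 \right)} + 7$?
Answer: $-25$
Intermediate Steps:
$t{\left(b \right)} = \frac{1}{2 + b}$
$B{\left(l \right)} = 2 l \left(l + \frac{1}{2 + l^{3}}\right)$ ($B{\left(l \right)} = \left(l + \frac{1}{2 + l l^{2}}\right) \left(l + l\right) = \left(l + \frac{1}{2 + l^{3}}\right) 2 l = 2 l \left(l + \frac{1}{2 + l^{3}}\right)$)
$- 12 B{\left(1 \right)} + 7 = - 12 \cdot 2 \cdot 1 \frac{1}{2 + 1^{3}} \left(1 + 1 \left(2 + 1^{3}\right)\right) + 7 = - 12 \cdot 2 \cdot 1 \frac{1}{2 + 1} \left(1 + 1 \left(2 + 1\right)\right) + 7 = - 12 \cdot 2 \cdot 1 \cdot \frac{1}{3} \left(1 + 1 \cdot 3\right) + 7 = - 12 \cdot 2 \cdot 1 \cdot \frac{1}{3} \left(1 + 3\right) + 7 = - 12 \cdot 2 \cdot 1 \cdot \frac{1}{3} \cdot 4 + 7 = \left(-12\right) \frac{8}{3} + 7 = -32 + 7 = -25$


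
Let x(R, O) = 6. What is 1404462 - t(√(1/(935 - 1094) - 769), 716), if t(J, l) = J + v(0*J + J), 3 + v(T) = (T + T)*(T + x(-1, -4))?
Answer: 223554479/159 - 52*I*√1215078/159 ≈ 1.406e+6 - 360.5*I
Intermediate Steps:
v(T) = -3 + 2*T*(6 + T) (v(T) = -3 + (T + T)*(T + 6) = -3 + (2*T)*(6 + T) = -3 + 2*T*(6 + T))
t(J, l) = -3 + 2*J² + 13*J (t(J, l) = J + (-3 + 2*(0*J + J)² + 12*(0*J + J)) = J + (-3 + 2*(0 + J)² + 12*(0 + J)) = J + (-3 + 2*J² + 12*J) = -3 + 2*J² + 13*J)
1404462 - t(√(1/(935 - 1094) - 769), 716) = 1404462 - (-3 + 2*(√(1/(935 - 1094) - 769))² + 13*√(1/(935 - 1094) - 769)) = 1404462 - (-3 + 2*(√(1/(-159) - 769))² + 13*√(1/(-159) - 769)) = 1404462 - (-3 + 2*(√(-1/159 - 769))² + 13*√(-1/159 - 769)) = 1404462 - (-3 + 2*(√(-122272/159))² + 13*√(-122272/159)) = 1404462 - (-3 + 2*(4*I*√1215078/159)² + 13*(4*I*√1215078/159)) = 1404462 - (-3 + 2*(-122272/159) + 52*I*√1215078/159) = 1404462 - (-3 - 244544/159 + 52*I*√1215078/159) = 1404462 - (-245021/159 + 52*I*√1215078/159) = 1404462 + (245021/159 - 52*I*√1215078/159) = 223554479/159 - 52*I*√1215078/159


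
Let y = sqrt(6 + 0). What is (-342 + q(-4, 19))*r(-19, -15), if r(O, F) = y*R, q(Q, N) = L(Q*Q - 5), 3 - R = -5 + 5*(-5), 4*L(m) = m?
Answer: -44781*sqrt(6)/4 ≈ -27423.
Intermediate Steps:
L(m) = m/4
R = 33 (R = 3 - (-5 + 5*(-5)) = 3 - (-5 - 25) = 3 - 1*(-30) = 3 + 30 = 33)
q(Q, N) = -5/4 + Q**2/4 (q(Q, N) = (Q*Q - 5)/4 = (Q**2 - 5)/4 = (-5 + Q**2)/4 = -5/4 + Q**2/4)
y = sqrt(6) ≈ 2.4495
r(O, F) = 33*sqrt(6) (r(O, F) = sqrt(6)*33 = 33*sqrt(6))
(-342 + q(-4, 19))*r(-19, -15) = (-342 + (-5/4 + (1/4)*(-4)**2))*(33*sqrt(6)) = (-342 + (-5/4 + (1/4)*16))*(33*sqrt(6)) = (-342 + (-5/4 + 4))*(33*sqrt(6)) = (-342 + 11/4)*(33*sqrt(6)) = -44781*sqrt(6)/4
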